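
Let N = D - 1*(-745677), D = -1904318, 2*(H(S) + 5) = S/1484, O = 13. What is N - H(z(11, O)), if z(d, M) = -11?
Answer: -3438831637/2968 ≈ -1.1586e+6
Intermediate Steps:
H(S) = -5 + S/2968 (H(S) = -5 + (S/1484)/2 = -5 + S/2968)
N = -1158641 (N = -1904318 - 1*(-745677) = -1904318 + 745677 = -1158641)
N - H(z(11, O)) = -1158641 - (-5 + (1/2968)*(-11)) = -1158641 - (-5 - 11/2968) = -1158641 - 1*(-14851/2968) = -1158641 + 14851/2968 = -3438831637/2968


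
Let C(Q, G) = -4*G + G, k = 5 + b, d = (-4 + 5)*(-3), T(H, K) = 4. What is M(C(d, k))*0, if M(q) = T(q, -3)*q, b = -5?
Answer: 0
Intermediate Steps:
d = -3 (d = 1*(-3) = -3)
k = 0 (k = 5 - 5 = 0)
C(Q, G) = -3*G
M(q) = 4*q
M(C(d, k))*0 = (4*(-3*0))*0 = (4*0)*0 = 0*0 = 0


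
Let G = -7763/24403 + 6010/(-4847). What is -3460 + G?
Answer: -409437729151/118281341 ≈ -3461.6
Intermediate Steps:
G = -184289291/118281341 (G = -7763*1/24403 + 6010*(-1/4847) = -7763/24403 - 6010/4847 = -184289291/118281341 ≈ -1.5581)
-3460 + G = -3460 - 184289291/118281341 = -409437729151/118281341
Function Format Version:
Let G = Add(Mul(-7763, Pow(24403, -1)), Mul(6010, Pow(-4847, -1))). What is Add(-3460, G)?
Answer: Rational(-409437729151, 118281341) ≈ -3461.6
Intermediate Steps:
G = Rational(-184289291, 118281341) (G = Add(Mul(-7763, Rational(1, 24403)), Mul(6010, Rational(-1, 4847))) = Add(Rational(-7763, 24403), Rational(-6010, 4847)) = Rational(-184289291, 118281341) ≈ -1.5581)
Add(-3460, G) = Add(-3460, Rational(-184289291, 118281341)) = Rational(-409437729151, 118281341)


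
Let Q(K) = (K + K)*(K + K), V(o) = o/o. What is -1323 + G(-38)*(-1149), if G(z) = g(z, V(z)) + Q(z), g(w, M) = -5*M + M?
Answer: -6633351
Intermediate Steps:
V(o) = 1
Q(K) = 4*K² (Q(K) = (2*K)*(2*K) = 4*K²)
g(w, M) = -4*M
G(z) = -4 + 4*z² (G(z) = -4*1 + 4*z² = -4 + 4*z²)
-1323 + G(-38)*(-1149) = -1323 + (-4 + 4*(-38)²)*(-1149) = -1323 + (-4 + 4*1444)*(-1149) = -1323 + (-4 + 5776)*(-1149) = -1323 + 5772*(-1149) = -1323 - 6632028 = -6633351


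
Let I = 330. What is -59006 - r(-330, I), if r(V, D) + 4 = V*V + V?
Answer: -167572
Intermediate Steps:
r(V, D) = -4 + V + V**2 (r(V, D) = -4 + (V*V + V) = -4 + (V**2 + V) = -4 + (V + V**2) = -4 + V + V**2)
-59006 - r(-330, I) = -59006 - (-4 - 330 + (-330)**2) = -59006 - (-4 - 330 + 108900) = -59006 - 1*108566 = -59006 - 108566 = -167572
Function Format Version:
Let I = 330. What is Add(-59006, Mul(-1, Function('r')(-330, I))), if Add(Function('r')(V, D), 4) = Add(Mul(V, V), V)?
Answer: -167572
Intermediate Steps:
Function('r')(V, D) = Add(-4, V, Pow(V, 2)) (Function('r')(V, D) = Add(-4, Add(Mul(V, V), V)) = Add(-4, Add(Pow(V, 2), V)) = Add(-4, Add(V, Pow(V, 2))) = Add(-4, V, Pow(V, 2)))
Add(-59006, Mul(-1, Function('r')(-330, I))) = Add(-59006, Mul(-1, Add(-4, -330, Pow(-330, 2)))) = Add(-59006, Mul(-1, Add(-4, -330, 108900))) = Add(-59006, Mul(-1, 108566)) = Add(-59006, -108566) = -167572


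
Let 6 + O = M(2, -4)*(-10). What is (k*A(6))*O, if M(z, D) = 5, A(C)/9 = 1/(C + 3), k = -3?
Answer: 168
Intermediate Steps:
A(C) = 9/(3 + C) (A(C) = 9/(C + 3) = 9/(3 + C))
O = -56 (O = -6 + 5*(-10) = -6 - 50 = -56)
(k*A(6))*O = -27/(3 + 6)*(-56) = -27/9*(-56) = -3*1*(-56) = -3*(-56) = 168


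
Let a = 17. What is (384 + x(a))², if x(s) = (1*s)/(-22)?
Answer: 71081761/484 ≈ 1.4686e+5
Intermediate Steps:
x(s) = -s/22 (x(s) = s*(-1/22) = -s/22)
(384 + x(a))² = (384 - 1/22*17)² = (384 - 17/22)² = (8431/22)² = 71081761/484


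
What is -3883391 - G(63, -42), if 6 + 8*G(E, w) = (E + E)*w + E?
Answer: -31061893/8 ≈ -3.8827e+6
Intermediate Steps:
G(E, w) = -¾ + E/8 + E*w/4 (G(E, w) = -¾ + ((E + E)*w + E)/8 = -¾ + ((2*E)*w + E)/8 = -¾ + (2*E*w + E)/8 = -¾ + (E + 2*E*w)/8 = -¾ + (E/8 + E*w/4) = -¾ + E/8 + E*w/4)
-3883391 - G(63, -42) = -3883391 - (-¾ + (⅛)*63 + (¼)*63*(-42)) = -3883391 - (-¾ + 63/8 - 1323/2) = -3883391 - 1*(-5235/8) = -3883391 + 5235/8 = -31061893/8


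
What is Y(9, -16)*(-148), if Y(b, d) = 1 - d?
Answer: -2516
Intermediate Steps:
Y(9, -16)*(-148) = (1 - 1*(-16))*(-148) = (1 + 16)*(-148) = 17*(-148) = -2516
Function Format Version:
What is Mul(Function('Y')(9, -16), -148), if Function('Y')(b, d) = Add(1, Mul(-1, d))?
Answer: -2516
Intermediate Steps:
Mul(Function('Y')(9, -16), -148) = Mul(Add(1, Mul(-1, -16)), -148) = Mul(Add(1, 16), -148) = Mul(17, -148) = -2516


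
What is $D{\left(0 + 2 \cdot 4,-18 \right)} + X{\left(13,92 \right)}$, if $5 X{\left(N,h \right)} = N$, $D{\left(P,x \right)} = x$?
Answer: $- \frac{77}{5} \approx -15.4$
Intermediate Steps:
$X{\left(N,h \right)} = \frac{N}{5}$
$D{\left(0 + 2 \cdot 4,-18 \right)} + X{\left(13,92 \right)} = -18 + \frac{1}{5} \cdot 13 = -18 + \frac{13}{5} = - \frac{77}{5}$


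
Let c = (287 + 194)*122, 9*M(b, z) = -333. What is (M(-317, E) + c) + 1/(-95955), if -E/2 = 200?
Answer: 5627280974/95955 ≈ 58645.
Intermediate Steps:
E = -400 (E = -2*200 = -400)
M(b, z) = -37 (M(b, z) = (1/9)*(-333) = -37)
c = 58682 (c = 481*122 = 58682)
(M(-317, E) + c) + 1/(-95955) = (-37 + 58682) + 1/(-95955) = 58645 - 1/95955 = 5627280974/95955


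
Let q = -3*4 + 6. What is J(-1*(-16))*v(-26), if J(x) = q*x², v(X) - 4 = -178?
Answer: 267264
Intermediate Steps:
q = -6 (q = -12 + 6 = -6)
v(X) = -174 (v(X) = 4 - 178 = -174)
J(x) = -6*x²
J(-1*(-16))*v(-26) = -6*(-1*(-16))²*(-174) = -6*16²*(-174) = -6*256*(-174) = -1536*(-174) = 267264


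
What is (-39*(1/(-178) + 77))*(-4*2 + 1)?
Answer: 3741465/178 ≈ 21019.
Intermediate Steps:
(-39*(1/(-178) + 77))*(-4*2 + 1) = (-39*(-1/178 + 77))*(-8 + 1) = -39*13705/178*(-7) = -534495/178*(-7) = 3741465/178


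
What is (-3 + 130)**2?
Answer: 16129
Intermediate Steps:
(-3 + 130)**2 = 127**2 = 16129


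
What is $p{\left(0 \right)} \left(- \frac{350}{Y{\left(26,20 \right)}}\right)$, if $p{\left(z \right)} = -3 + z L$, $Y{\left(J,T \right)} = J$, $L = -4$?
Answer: $\frac{525}{13} \approx 40.385$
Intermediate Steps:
$p{\left(z \right)} = -3 - 4 z$ ($p{\left(z \right)} = -3 + z \left(-4\right) = -3 - 4 z$)
$p{\left(0 \right)} \left(- \frac{350}{Y{\left(26,20 \right)}}\right) = \left(-3 - 0\right) \left(- \frac{350}{26}\right) = \left(-3 + 0\right) \left(\left(-350\right) \frac{1}{26}\right) = \left(-3\right) \left(- \frac{175}{13}\right) = \frac{525}{13}$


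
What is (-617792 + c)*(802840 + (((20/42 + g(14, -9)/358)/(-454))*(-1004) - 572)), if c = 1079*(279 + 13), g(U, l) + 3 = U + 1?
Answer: -69078653167963248/284431 ≈ -2.4287e+11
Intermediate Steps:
g(U, l) = -2 + U (g(U, l) = -3 + (U + 1) = -3 + (1 + U) = -2 + U)
c = 315068 (c = 1079*292 = 315068)
(-617792 + c)*(802840 + (((20/42 + g(14, -9)/358)/(-454))*(-1004) - 572)) = (-617792 + 315068)*(802840 + (((20/42 + (-2 + 14)/358)/(-454))*(-1004) - 572)) = -302724*(802840 + (((20*(1/42) + 12*(1/358))*(-1/454))*(-1004) - 572)) = -302724*(802840 + (((10/21 + 6/179)*(-1/454))*(-1004) - 572)) = -302724*(802840 + (((1916/3759)*(-1/454))*(-1004) - 572)) = -302724*(802840 + (-958/853293*(-1004) - 572)) = -302724*(802840 + (961832/853293 - 572)) = -302724*(802840 - 487121764/853293) = -302724*684570630356/853293 = -69078653167963248/284431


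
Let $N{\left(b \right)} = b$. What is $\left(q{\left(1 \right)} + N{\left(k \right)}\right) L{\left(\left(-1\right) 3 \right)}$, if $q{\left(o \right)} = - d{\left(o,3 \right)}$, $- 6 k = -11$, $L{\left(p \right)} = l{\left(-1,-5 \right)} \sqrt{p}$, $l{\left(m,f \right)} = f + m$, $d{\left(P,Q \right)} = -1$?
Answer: $- 17 i \sqrt{3} \approx - 29.445 i$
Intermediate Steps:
$L{\left(p \right)} = - 6 \sqrt{p}$ ($L{\left(p \right)} = \left(-5 - 1\right) \sqrt{p} = - 6 \sqrt{p}$)
$k = \frac{11}{6}$ ($k = \left(- \frac{1}{6}\right) \left(-11\right) = \frac{11}{6} \approx 1.8333$)
$q{\left(o \right)} = 1$ ($q{\left(o \right)} = \left(-1\right) \left(-1\right) = 1$)
$\left(q{\left(1 \right)} + N{\left(k \right)}\right) L{\left(\left(-1\right) 3 \right)} = \left(1 + \frac{11}{6}\right) \left(- 6 \sqrt{\left(-1\right) 3}\right) = \frac{17 \left(- 6 \sqrt{-3}\right)}{6} = \frac{17 \left(- 6 i \sqrt{3}\right)}{6} = - 17 i \sqrt{3}$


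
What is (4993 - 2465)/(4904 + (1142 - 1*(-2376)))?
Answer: 1264/4211 ≈ 0.30017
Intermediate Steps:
(4993 - 2465)/(4904 + (1142 - 1*(-2376))) = 2528/(4904 + (1142 + 2376)) = 2528/(4904 + 3518) = 2528/8422 = 2528*(1/8422) = 1264/4211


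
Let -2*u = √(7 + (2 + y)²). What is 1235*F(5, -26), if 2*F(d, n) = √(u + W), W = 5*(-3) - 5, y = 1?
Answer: 1235*I*√22/2 ≈ 2896.3*I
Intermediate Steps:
u = -2 (u = -√(7 + (2 + 1)²)/2 = -√(7 + 3²)/2 = -√(7 + 9)/2 = -√16/2 = -½*4 = -2)
W = -20 (W = -15 - 5 = -20)
F(d, n) = I*√22/2 (F(d, n) = √(-2 - 20)/2 = √(-22)/2 = (I*√22)/2 = I*√22/2)
1235*F(5, -26) = 1235*(I*√22/2) = 1235*I*√22/2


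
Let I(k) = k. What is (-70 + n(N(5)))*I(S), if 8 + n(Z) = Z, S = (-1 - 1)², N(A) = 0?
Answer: -312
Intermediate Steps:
S = 4 (S = (-2)² = 4)
n(Z) = -8 + Z
(-70 + n(N(5)))*I(S) = (-70 + (-8 + 0))*4 = (-70 - 8)*4 = -78*4 = -312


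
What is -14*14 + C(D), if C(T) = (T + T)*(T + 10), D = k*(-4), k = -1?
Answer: -84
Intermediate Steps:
D = 4 (D = -1*(-4) = 4)
C(T) = 2*T*(10 + T) (C(T) = (2*T)*(10 + T) = 2*T*(10 + T))
-14*14 + C(D) = -14*14 + 2*4*(10 + 4) = -196 + 2*4*14 = -196 + 112 = -84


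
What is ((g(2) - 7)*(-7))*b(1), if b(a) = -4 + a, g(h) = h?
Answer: -105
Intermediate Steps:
((g(2) - 7)*(-7))*b(1) = ((2 - 7)*(-7))*(-4 + 1) = -5*(-7)*(-3) = 35*(-3) = -105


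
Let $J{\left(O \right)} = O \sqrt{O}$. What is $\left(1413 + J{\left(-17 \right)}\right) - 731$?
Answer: $682 - 17 i \sqrt{17} \approx 682.0 - 70.093 i$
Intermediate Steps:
$J{\left(O \right)} = O^{\frac{3}{2}}$
$\left(1413 + J{\left(-17 \right)}\right) - 731 = \left(1413 + \left(-17\right)^{\frac{3}{2}}\right) - 731 = \left(1413 - 17 i \sqrt{17}\right) - 731 = 682 - 17 i \sqrt{17}$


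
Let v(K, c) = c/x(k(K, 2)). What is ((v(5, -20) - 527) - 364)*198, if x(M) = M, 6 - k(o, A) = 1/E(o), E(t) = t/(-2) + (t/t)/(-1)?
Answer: -177048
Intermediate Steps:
E(t) = -1 - t/2 (E(t) = t*(-1/2) + 1*(-1) = -t/2 - 1 = -1 - t/2)
k(o, A) = 6 - 1/(-1 - o/2)
v(K, c) = c*(2 + K)/(2*(7 + 3*K)) (v(K, c) = c/((2*(7 + 3*K)/(2 + K))) = c*((2 + K)/(2*(7 + 3*K))) = c*(2 + K)/(2*(7 + 3*K)))
((v(5, -20) - 527) - 364)*198 = (((1/2)*(-20)*(2 + 5)/(7 + 3*5) - 527) - 364)*198 = (((1/2)*(-20)*7/(7 + 15) - 527) - 364)*198 = (((1/2)*(-20)*7/22 - 527) - 364)*198 = (((1/2)*(-20)*(1/22)*7 - 527) - 364)*198 = ((-35/11 - 527) - 364)*198 = (-5832/11 - 364)*198 = -9836/11*198 = -177048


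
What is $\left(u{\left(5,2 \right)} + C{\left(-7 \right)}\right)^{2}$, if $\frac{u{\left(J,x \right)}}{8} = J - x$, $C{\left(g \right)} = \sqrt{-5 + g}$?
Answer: $564 + 96 i \sqrt{3} \approx 564.0 + 166.28 i$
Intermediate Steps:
$u{\left(J,x \right)} = - 8 x + 8 J$ ($u{\left(J,x \right)} = 8 \left(J - x\right) = - 8 x + 8 J$)
$\left(u{\left(5,2 \right)} + C{\left(-7 \right)}\right)^{2} = \left(\left(\left(-8\right) 2 + 8 \cdot 5\right) + \sqrt{-5 - 7}\right)^{2} = \left(\left(-16 + 40\right) + \sqrt{-12}\right)^{2} = \left(24 + 2 i \sqrt{3}\right)^{2}$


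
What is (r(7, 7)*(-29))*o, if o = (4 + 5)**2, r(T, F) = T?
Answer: -16443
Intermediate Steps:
o = 81 (o = 9**2 = 81)
(r(7, 7)*(-29))*o = (7*(-29))*81 = -203*81 = -16443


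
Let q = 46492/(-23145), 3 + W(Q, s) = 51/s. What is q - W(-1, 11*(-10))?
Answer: 148165/101838 ≈ 1.4549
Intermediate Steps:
W(Q, s) = -3 + 51/s
q = -46492/23145 (q = 46492*(-1/23145) = -46492/23145 ≈ -2.0087)
q - W(-1, 11*(-10)) = -46492/23145 - (-3 + 51/((11*(-10)))) = -46492/23145 - (-3 + 51/(-110)) = -46492/23145 - (-3 + 51*(-1/110)) = -46492/23145 - (-3 - 51/110) = -46492/23145 - 1*(-381/110) = -46492/23145 + 381/110 = 148165/101838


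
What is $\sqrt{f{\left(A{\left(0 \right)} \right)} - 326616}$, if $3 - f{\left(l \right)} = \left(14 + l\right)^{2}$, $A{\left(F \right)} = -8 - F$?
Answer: $i \sqrt{326649} \approx 571.53 i$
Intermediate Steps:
$f{\left(l \right)} = 3 - \left(14 + l\right)^{2}$
$\sqrt{f{\left(A{\left(0 \right)} \right)} - 326616} = \sqrt{\left(3 - \left(14 - 8\right)^{2}\right) - 326616} = \sqrt{\left(3 - 6^{2}\right) - 326616} = \sqrt{\left(3 - 36\right) - 326616} = \sqrt{-33 - 326616} = \sqrt{-326649} = i \sqrt{326649}$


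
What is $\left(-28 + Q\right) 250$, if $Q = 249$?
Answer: $55250$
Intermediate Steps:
$\left(-28 + Q\right) 250 = \left(-28 + 249\right) 250 = 221 \cdot 250 = 55250$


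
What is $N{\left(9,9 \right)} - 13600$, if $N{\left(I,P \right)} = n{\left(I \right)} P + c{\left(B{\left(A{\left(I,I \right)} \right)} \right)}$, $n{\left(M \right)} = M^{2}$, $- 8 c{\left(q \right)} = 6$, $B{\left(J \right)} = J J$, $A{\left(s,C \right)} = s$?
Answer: $- \frac{51487}{4} \approx -12872.0$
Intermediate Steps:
$B{\left(J \right)} = J^{2}$
$c{\left(q \right)} = - \frac{3}{4}$ ($c{\left(q \right)} = \left(- \frac{1}{8}\right) 6 = - \frac{3}{4}$)
$N{\left(I,P \right)} = - \frac{3}{4} + P I^{2}$ ($N{\left(I,P \right)} = I^{2} P - \frac{3}{4} = P I^{2} - \frac{3}{4} = - \frac{3}{4} + P I^{2}$)
$N{\left(9,9 \right)} - 13600 = \left(- \frac{3}{4} + 9 \cdot 9^{2}\right) - 13600 = \left(- \frac{3}{4} + 9 \cdot 81\right) - 13600 = \left(- \frac{3}{4} + 729\right) - 13600 = \frac{2913}{4} - 13600 = - \frac{51487}{4}$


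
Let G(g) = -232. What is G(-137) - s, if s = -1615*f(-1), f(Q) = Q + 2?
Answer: 1383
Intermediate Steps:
f(Q) = 2 + Q
s = -1615 (s = -1615*(2 - 1) = -1615*1 = -1615)
G(-137) - s = -232 - 1*(-1615) = -232 + 1615 = 1383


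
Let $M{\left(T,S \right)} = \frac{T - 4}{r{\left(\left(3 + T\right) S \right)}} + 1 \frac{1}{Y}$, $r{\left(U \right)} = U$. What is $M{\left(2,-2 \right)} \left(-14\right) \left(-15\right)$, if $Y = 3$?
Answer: $112$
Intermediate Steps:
$M{\left(T,S \right)} = \frac{1}{3} + \frac{-4 + T}{S \left(3 + T\right)}$ ($M{\left(T,S \right)} = \frac{T - 4}{\left(3 + T\right) S} + 1 \cdot \frac{1}{3} = \frac{T - 4}{S \left(3 + T\right)} + 1 \cdot \frac{1}{3} = \left(-4 + T\right) \frac{1}{S \left(3 + T\right)} + \frac{1}{3} = \frac{-4 + T}{S \left(3 + T\right)} + \frac{1}{3} = \frac{1}{3} + \frac{-4 + T}{S \left(3 + T\right)}$)
$M{\left(2,-2 \right)} \left(-14\right) \left(-15\right) = \frac{-4 + 2 + \frac{1}{3} \left(-2\right) \left(3 + 2\right)}{\left(-2\right) \left(3 + 2\right)} \left(-14\right) \left(-15\right) = - \frac{-4 + 2 + \frac{1}{3} \left(-2\right) 5}{2 \cdot 5} \left(-14\right) \left(-15\right) = \left(- \frac{1}{2}\right) \frac{1}{5} \left(-4 + 2 - \frac{10}{3}\right) \left(-14\right) \left(-15\right) = \left(- \frac{1}{2}\right) \frac{1}{5} \left(- \frac{16}{3}\right) \left(-14\right) \left(-15\right) = \frac{8}{15} \left(-14\right) \left(-15\right) = \left(- \frac{112}{15}\right) \left(-15\right) = 112$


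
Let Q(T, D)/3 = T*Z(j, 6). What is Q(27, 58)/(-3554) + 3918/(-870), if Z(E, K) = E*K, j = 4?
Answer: -1301321/257665 ≈ -5.0504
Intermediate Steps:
Q(T, D) = 72*T (Q(T, D) = 3*(T*(4*6)) = 3*(T*24) = 3*(24*T) = 72*T)
Q(27, 58)/(-3554) + 3918/(-870) = (72*27)/(-3554) + 3918/(-870) = 1944*(-1/3554) + 3918*(-1/870) = -972/1777 - 653/145 = -1301321/257665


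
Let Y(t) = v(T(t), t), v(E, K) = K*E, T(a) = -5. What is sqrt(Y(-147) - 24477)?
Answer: 3*I*sqrt(2638) ≈ 154.08*I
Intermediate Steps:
v(E, K) = E*K
Y(t) = -5*t
sqrt(Y(-147) - 24477) = sqrt(-5*(-147) - 24477) = sqrt(735 - 24477) = sqrt(-23742) = 3*I*sqrt(2638)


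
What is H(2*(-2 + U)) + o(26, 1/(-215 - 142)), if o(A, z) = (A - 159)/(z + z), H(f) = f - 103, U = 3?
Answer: 47279/2 ≈ 23640.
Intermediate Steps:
H(f) = -103 + f
o(A, z) = (-159 + A)/(2*z) (o(A, z) = (-159 + A)/((2*z)) = (-159 + A)*(1/(2*z)) = (-159 + A)/(2*z))
H(2*(-2 + U)) + o(26, 1/(-215 - 142)) = (-103 + 2*(-2 + 3)) + (-159 + 26)/(2*(1/(-215 - 142))) = (-103 + 2*1) + (½)*(-133)/1/(-357) = (-103 + 2) + (½)*(-133)/(-1/357) = -101 + (½)*(-357)*(-133) = -101 + 47481/2 = 47279/2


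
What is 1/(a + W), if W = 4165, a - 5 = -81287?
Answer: -1/77117 ≈ -1.2967e-5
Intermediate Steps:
a = -81282 (a = 5 - 81287 = -81282)
1/(a + W) = 1/(-81282 + 4165) = 1/(-77117) = -1/77117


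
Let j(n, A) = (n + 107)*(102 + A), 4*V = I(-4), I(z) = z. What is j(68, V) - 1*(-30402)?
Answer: 48077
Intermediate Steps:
V = -1 (V = (¼)*(-4) = -1)
j(n, A) = (102 + A)*(107 + n) (j(n, A) = (107 + n)*(102 + A) = (102 + A)*(107 + n))
j(68, V) - 1*(-30402) = (10914 + 102*68 + 107*(-1) - 1*68) - 1*(-30402) = (10914 + 6936 - 107 - 68) + 30402 = 17675 + 30402 = 48077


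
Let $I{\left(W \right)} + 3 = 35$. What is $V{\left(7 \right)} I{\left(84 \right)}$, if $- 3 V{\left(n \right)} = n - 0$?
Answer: $- \frac{224}{3} \approx -74.667$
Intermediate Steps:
$V{\left(n \right)} = - \frac{n}{3}$ ($V{\left(n \right)} = - \frac{n - 0}{3} = - \frac{n + 0}{3} = - \frac{n}{3}$)
$I{\left(W \right)} = 32$ ($I{\left(W \right)} = -3 + 35 = 32$)
$V{\left(7 \right)} I{\left(84 \right)} = \left(- \frac{1}{3}\right) 7 \cdot 32 = \left(- \frac{7}{3}\right) 32 = - \frac{224}{3}$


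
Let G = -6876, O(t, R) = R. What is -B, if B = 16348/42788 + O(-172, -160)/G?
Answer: -7453433/18388143 ≈ -0.40534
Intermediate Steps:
B = 7453433/18388143 (B = 16348/42788 - 160/(-6876) = 16348*(1/42788) - 160*(-1/6876) = 4087/10697 + 40/1719 = 7453433/18388143 ≈ 0.40534)
-B = -1*7453433/18388143 = -7453433/18388143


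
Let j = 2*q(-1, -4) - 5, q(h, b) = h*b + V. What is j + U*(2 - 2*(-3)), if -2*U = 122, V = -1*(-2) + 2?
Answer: -477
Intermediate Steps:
V = 4 (V = 2 + 2 = 4)
q(h, b) = 4 + b*h (q(h, b) = h*b + 4 = b*h + 4 = 4 + b*h)
j = 11 (j = 2*(4 - 4*(-1)) - 5 = 2*(4 + 4) - 5 = 2*8 - 5 = 16 - 5 = 11)
U = -61 (U = -½*122 = -61)
j + U*(2 - 2*(-3)) = 11 - 61*(2 - 2*(-3)) = 11 - 61*(2 + 6) = 11 - 61*8 = 11 - 488 = -477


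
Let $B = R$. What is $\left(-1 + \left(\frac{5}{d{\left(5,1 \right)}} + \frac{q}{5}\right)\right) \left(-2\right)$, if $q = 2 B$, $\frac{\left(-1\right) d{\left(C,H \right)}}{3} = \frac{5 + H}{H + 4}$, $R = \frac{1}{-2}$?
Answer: $\frac{233}{45} \approx 5.1778$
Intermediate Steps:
$R = - \frac{1}{2} \approx -0.5$
$d{\left(C,H \right)} = - \frac{3 \left(5 + H\right)}{4 + H}$ ($d{\left(C,H \right)} = - 3 \frac{5 + H}{H + 4} = - 3 \frac{5 + H}{4 + H} = - \frac{3 \left(5 + H\right)}{4 + H}$)
$B = - \frac{1}{2} \approx -0.5$
$q = -1$ ($q = 2 \left(- \frac{1}{2}\right) = -1$)
$\left(-1 + \left(\frac{5}{d{\left(5,1 \right)}} + \frac{q}{5}\right)\right) \left(-2\right) = \left(-1 + \left(\frac{5}{3 \frac{1}{4 + 1} \left(-5 - 1\right)} - \frac{1}{5}\right)\right) \left(-2\right) = \left(-1 + \left(\frac{5}{3 \cdot \frac{1}{5} \left(-5 - 1\right)} - \frac{1}{5}\right)\right) \left(-2\right) = \left(-1 + \left(\frac{5}{3 \cdot \frac{1}{5} \left(-6\right)} - \frac{1}{5}\right)\right) \left(-2\right) = \left(-1 + \left(\frac{5}{- \frac{18}{5}} - \frac{1}{5}\right)\right) \left(-2\right) = \left(-1 + \left(5 \left(- \frac{5}{18}\right) - \frac{1}{5}\right)\right) \left(-2\right) = \left(-1 - \frac{143}{90}\right) \left(-2\right) = \left(- \frac{233}{90}\right) \left(-2\right) = \frac{233}{45}$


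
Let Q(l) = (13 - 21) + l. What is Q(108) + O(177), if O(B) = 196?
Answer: 296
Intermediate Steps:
Q(l) = -8 + l
Q(108) + O(177) = (-8 + 108) + 196 = 100 + 196 = 296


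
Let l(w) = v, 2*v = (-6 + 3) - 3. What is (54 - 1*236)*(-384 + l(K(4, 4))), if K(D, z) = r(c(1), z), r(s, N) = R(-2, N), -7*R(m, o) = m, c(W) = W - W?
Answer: 70434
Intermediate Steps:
c(W) = 0
R(m, o) = -m/7
r(s, N) = 2/7 (r(s, N) = -1/7*(-2) = 2/7)
K(D, z) = 2/7
v = -3 (v = ((-6 + 3) - 3)/2 = (-3 - 3)/2 = (1/2)*(-6) = -3)
l(w) = -3
(54 - 1*236)*(-384 + l(K(4, 4))) = (54 - 1*236)*(-384 - 3) = (54 - 236)*(-387) = -182*(-387) = 70434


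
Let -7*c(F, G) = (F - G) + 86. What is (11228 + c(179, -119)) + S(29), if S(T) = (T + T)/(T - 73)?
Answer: 1720461/154 ≈ 11172.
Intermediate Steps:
c(F, G) = -86/7 - F/7 + G/7 (c(F, G) = -((F - G) + 86)/7 = -(86 + F - G)/7 = -86/7 - F/7 + G/7)
S(T) = 2*T/(-73 + T) (S(T) = (2*T)/(-73 + T) = 2*T/(-73 + T))
(11228 + c(179, -119)) + S(29) = (11228 + (-86/7 - ⅐*179 + (⅐)*(-119))) + 2*29/(-73 + 29) = (11228 + (-86/7 - 179/7 - 17)) + 2*29/(-44) = (11228 - 384/7) + 2*29*(-1/44) = 78212/7 - 29/22 = 1720461/154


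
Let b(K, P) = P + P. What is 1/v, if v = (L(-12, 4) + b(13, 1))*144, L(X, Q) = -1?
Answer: 1/144 ≈ 0.0069444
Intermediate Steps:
b(K, P) = 2*P
v = 144 (v = (-1 + 2*1)*144 = (-1 + 2)*144 = 1*144 = 144)
1/v = 1/144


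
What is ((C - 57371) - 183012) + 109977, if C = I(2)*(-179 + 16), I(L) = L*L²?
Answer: -131710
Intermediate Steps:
I(L) = L³
C = -1304 (C = 2³*(-179 + 16) = 8*(-163) = -1304)
((C - 57371) - 183012) + 109977 = ((-1304 - 57371) - 183012) + 109977 = (-58675 - 183012) + 109977 = -241687 + 109977 = -131710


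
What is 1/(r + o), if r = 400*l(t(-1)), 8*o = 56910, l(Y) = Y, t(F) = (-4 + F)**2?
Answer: 4/68455 ≈ 5.8433e-5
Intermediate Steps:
o = 28455/4 (o = (1/8)*56910 = 28455/4 ≈ 7113.8)
r = 10000 (r = 400*(-4 - 1)**2 = 400*(-5)**2 = 400*25 = 10000)
1/(r + o) = 1/(10000 + 28455/4) = 1/(68455/4) = 4/68455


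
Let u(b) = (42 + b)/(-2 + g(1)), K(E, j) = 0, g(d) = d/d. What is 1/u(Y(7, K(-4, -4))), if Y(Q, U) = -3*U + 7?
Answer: -1/49 ≈ -0.020408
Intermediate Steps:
g(d) = 1
Y(Q, U) = 7 - 3*U
u(b) = -42 - b (u(b) = (42 + b)/(-2 + 1) = (42 + b)/(-1) = (42 + b)*(-1) = -42 - b)
1/u(Y(7, K(-4, -4))) = 1/(-42 - (7 - 3*0)) = 1/(-42 - (7 + 0)) = 1/(-42 - 1*7) = 1/(-42 - 7) = 1/(-49) = -1/49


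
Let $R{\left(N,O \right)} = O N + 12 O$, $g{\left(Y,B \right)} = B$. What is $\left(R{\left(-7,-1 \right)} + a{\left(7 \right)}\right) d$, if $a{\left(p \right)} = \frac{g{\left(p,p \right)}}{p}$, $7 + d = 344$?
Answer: $-1348$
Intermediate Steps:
$d = 337$ ($d = -7 + 344 = 337$)
$R{\left(N,O \right)} = 12 O + N O$ ($R{\left(N,O \right)} = N O + 12 O = 12 O + N O$)
$a{\left(p \right)} = 1$ ($a{\left(p \right)} = \frac{p}{p} = 1$)
$\left(R{\left(-7,-1 \right)} + a{\left(7 \right)}\right) d = \left(- (12 - 7) + 1\right) 337 = \left(\left(-1\right) 5 + 1\right) 337 = \left(-5 + 1\right) 337 = \left(-4\right) 337 = -1348$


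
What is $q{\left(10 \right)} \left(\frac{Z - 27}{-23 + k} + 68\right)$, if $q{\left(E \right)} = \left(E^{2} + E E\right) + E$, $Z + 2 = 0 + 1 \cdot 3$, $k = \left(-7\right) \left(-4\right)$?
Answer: $13188$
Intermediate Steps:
$k = 28$
$Z = 1$ ($Z = -2 + \left(0 + 1 \cdot 3\right) = -2 + \left(0 + 3\right) = -2 + 3 = 1$)
$q{\left(E \right)} = E + 2 E^{2}$ ($q{\left(E \right)} = \left(E^{2} + E^{2}\right) + E = 2 E^{2} + E = E + 2 E^{2}$)
$q{\left(10 \right)} \left(\frac{Z - 27}{-23 + k} + 68\right) = 10 \left(1 + 2 \cdot 10\right) \left(\frac{1 - 27}{-23 + 28} + 68\right) = 10 \left(1 + 20\right) \left(- \frac{26}{5} + 68\right) = 10 \cdot 21 \left(\left(-26\right) \frac{1}{5} + 68\right) = 210 \left(- \frac{26}{5} + 68\right) = 210 \cdot \frac{314}{5} = 13188$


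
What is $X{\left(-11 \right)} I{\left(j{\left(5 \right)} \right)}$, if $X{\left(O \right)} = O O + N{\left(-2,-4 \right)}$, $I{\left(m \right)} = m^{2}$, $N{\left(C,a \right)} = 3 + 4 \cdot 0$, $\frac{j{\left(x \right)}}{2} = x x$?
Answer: $310000$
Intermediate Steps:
$j{\left(x \right)} = 2 x^{2}$ ($j{\left(x \right)} = 2 x x = 2 x^{2}$)
$N{\left(C,a \right)} = 3$ ($N{\left(C,a \right)} = 3 + 0 = 3$)
$X{\left(O \right)} = 3 + O^{2}$ ($X{\left(O \right)} = O O + 3 = O^{2} + 3 = 3 + O^{2}$)
$X{\left(-11 \right)} I{\left(j{\left(5 \right)} \right)} = \left(3 + \left(-11\right)^{2}\right) \left(2 \cdot 5^{2}\right)^{2} = \left(3 + 121\right) \left(2 \cdot 25\right)^{2} = 124 \cdot 50^{2} = 124 \cdot 2500 = 310000$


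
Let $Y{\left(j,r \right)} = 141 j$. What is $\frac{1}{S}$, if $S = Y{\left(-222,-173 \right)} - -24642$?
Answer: $- \frac{1}{6660} \approx -0.00015015$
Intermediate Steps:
$S = -6660$ ($S = 141 \left(-222\right) - -24642 = -31302 + 24642 = -6660$)
$\frac{1}{S} = \frac{1}{-6660} = - \frac{1}{6660}$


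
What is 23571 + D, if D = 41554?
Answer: 65125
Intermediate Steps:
23571 + D = 23571 + 41554 = 65125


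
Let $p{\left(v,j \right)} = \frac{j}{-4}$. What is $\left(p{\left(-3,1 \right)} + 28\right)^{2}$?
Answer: $\frac{12321}{16} \approx 770.06$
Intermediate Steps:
$p{\left(v,j \right)} = - \frac{j}{4}$ ($p{\left(v,j \right)} = j \left(- \frac{1}{4}\right) = - \frac{j}{4}$)
$\left(p{\left(-3,1 \right)} + 28\right)^{2} = \left(\left(- \frac{1}{4}\right) 1 + 28\right)^{2} = \left(- \frac{1}{4} + 28\right)^{2} = \left(\frac{111}{4}\right)^{2} = \frac{12321}{16}$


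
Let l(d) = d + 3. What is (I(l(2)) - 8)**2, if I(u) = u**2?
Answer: 289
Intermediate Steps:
l(d) = 3 + d
(I(l(2)) - 8)**2 = ((3 + 2)**2 - 8)**2 = (5**2 - 8)**2 = (25 - 8)**2 = 17**2 = 289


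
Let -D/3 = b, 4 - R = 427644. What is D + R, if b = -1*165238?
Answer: 68074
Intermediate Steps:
R = -427640 (R = 4 - 1*427644 = 4 - 427644 = -427640)
b = -165238
D = 495714 (D = -3*(-165238) = 495714)
D + R = 495714 - 427640 = 68074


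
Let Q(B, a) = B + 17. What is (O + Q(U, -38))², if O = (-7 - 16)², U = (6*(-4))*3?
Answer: 224676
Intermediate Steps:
U = -72 (U = -24*3 = -72)
O = 529 (O = (-23)² = 529)
Q(B, a) = 17 + B
(O + Q(U, -38))² = (529 + (17 - 72))² = (529 - 55)² = 474² = 224676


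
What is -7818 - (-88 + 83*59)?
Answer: -12627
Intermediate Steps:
-7818 - (-88 + 83*59) = -7818 - (-88 + 4897) = -7818 - 1*4809 = -7818 - 4809 = -12627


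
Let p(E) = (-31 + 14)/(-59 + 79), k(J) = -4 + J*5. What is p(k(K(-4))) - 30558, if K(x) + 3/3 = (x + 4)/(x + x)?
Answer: -611177/20 ≈ -30559.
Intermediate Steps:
K(x) = -1 + (4 + x)/(2*x) (K(x) = -1 + (x + 4)/(x + x) = -1 + (4 + x)/((2*x)) = -1 + (4 + x)*(1/(2*x)) = -1 + (4 + x)/(2*x))
k(J) = -4 + 5*J
p(E) = -17/20
p(k(K(-4))) - 30558 = -17/20 - 30558 = -611177/20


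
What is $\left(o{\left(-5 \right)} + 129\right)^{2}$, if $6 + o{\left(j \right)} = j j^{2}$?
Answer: $4$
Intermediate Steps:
$o{\left(j \right)} = -6 + j^{3}$ ($o{\left(j \right)} = -6 + j j^{2} = -6 + j^{3}$)
$\left(o{\left(-5 \right)} + 129\right)^{2} = \left(\left(-6 + \left(-5\right)^{3}\right) + 129\right)^{2} = \left(\left(-6 - 125\right) + 129\right)^{2} = \left(-131 + 129\right)^{2} = \left(-2\right)^{2} = 4$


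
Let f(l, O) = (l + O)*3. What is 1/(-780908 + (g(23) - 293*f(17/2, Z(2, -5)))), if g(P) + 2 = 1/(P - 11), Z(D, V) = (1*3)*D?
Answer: -12/9523865 ≈ -1.2600e-6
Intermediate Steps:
Z(D, V) = 3*D
f(l, O) = 3*O + 3*l (f(l, O) = (O + l)*3 = 3*O + 3*l)
g(P) = -2 + 1/(-11 + P) (g(P) = -2 + 1/(P - 11) = -2 + 1/(-11 + P))
1/(-780908 + (g(23) - 293*f(17/2, Z(2, -5)))) = 1/(-780908 + ((23 - 2*23)/(-11 + 23) - 293*(3*(3*2) + 3*(17/2)))) = 1/(-780908 + ((23 - 46)/12 - 293*(3*6 + 3*(17*(1/2))))) = 1/(-780908 + ((1/12)*(-23) - 293*(18 + 3*(17/2)))) = 1/(-780908 + (-23/12 - 293*(18 + 51/2))) = 1/(-780908 + (-23/12 - 293*87/2)) = 1/(-780908 + (-23/12 - 25491/2)) = 1/(-780908 - 152969/12) = 1/(-9523865/12) = -12/9523865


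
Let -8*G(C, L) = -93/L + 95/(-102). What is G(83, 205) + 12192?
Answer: 2039506721/167280 ≈ 12192.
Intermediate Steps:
G(C, L) = 95/816 + 93/(8*L) (G(C, L) = -(-93/L + 95/(-102))/8 = -(-93/L + 95*(-1/102))/8 = -(-93/L - 95/102)/8 = -(-95/102 - 93/L)/8 = 95/816 + 93/(8*L))
G(83, 205) + 12192 = (1/816)*(9486 + 95*205)/205 + 12192 = (1/816)*(1/205)*(9486 + 19475) + 12192 = (1/816)*(1/205)*28961 + 12192 = 28961/167280 + 12192 = 2039506721/167280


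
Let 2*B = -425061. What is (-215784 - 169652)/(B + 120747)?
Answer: 770872/183567 ≈ 4.1994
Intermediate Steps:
B = -425061/2 (B = (½)*(-425061) = -425061/2 ≈ -2.1253e+5)
(-215784 - 169652)/(B + 120747) = (-215784 - 169652)/(-425061/2 + 120747) = -385436/(-183567/2) = -385436*(-2/183567) = 770872/183567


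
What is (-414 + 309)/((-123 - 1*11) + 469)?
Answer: -21/67 ≈ -0.31343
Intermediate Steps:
(-414 + 309)/((-123 - 1*11) + 469) = -105/((-123 - 11) + 469) = -105/(-134 + 469) = -105/335 = -105*1/335 = -21/67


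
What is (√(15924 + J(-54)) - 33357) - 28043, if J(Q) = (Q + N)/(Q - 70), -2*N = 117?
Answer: -61400 + √244861374/124 ≈ -61274.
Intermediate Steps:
N = -117/2 (N = -½*117 = -117/2 ≈ -58.500)
J(Q) = (-117/2 + Q)/(-70 + Q) (J(Q) = (Q - 117/2)/(Q - 70) = (-117/2 + Q)/(-70 + Q))
(√(15924 + J(-54)) - 33357) - 28043 = (√(15924 + (-117/2 - 54)/(-70 - 54)) - 33357) - 28043 = (√(15924 - 225/2/(-124)) - 33357) - 28043 = (√(15924 - 1/124*(-225/2)) - 33357) - 28043 = (√(15924 + 225/248) - 33357) - 28043 = (√(3949377/248) - 33357) - 28043 = (√244861374/124 - 33357) - 28043 = (-33357 + √244861374/124) - 28043 = -61400 + √244861374/124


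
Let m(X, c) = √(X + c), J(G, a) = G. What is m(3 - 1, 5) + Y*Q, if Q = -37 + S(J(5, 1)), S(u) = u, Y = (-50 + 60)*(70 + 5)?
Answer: -24000 + √7 ≈ -23997.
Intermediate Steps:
Y = 750 (Y = 10*75 = 750)
Q = -32 (Q = -37 + 5 = -32)
m(3 - 1, 5) + Y*Q = √((3 - 1) + 5) + 750*(-32) = √(2 + 5) - 24000 = √7 - 24000 = -24000 + √7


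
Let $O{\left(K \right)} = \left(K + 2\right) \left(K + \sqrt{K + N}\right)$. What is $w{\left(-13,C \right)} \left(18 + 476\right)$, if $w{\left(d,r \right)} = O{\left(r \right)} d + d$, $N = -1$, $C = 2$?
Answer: $-83486$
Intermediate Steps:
$O{\left(K \right)} = \left(2 + K\right) \left(K + \sqrt{-1 + K}\right)$ ($O{\left(K \right)} = \left(K + 2\right) \left(K + \sqrt{K - 1}\right) = \left(2 + K\right) \left(K + \sqrt{-1 + K}\right)$)
$w{\left(d,r \right)} = d + d \left(r^{2} + 2 r + 2 \sqrt{-1 + r} + r \sqrt{-1 + r}\right)$ ($w{\left(d,r \right)} = \left(r^{2} + 2 r + 2 \sqrt{-1 + r} + r \sqrt{-1 + r}\right) d + d = d \left(r^{2} + 2 r + 2 \sqrt{-1 + r} + r \sqrt{-1 + r}\right) + d = d + d \left(r^{2} + 2 r + 2 \sqrt{-1 + r} + r \sqrt{-1 + r}\right)$)
$w{\left(-13,C \right)} \left(18 + 476\right) = - 13 \left(1 + 2^{2} + 2 \cdot 2 + 2 \sqrt{-1 + 2} + 2 \sqrt{-1 + 2}\right) \left(18 + 476\right) = - 13 \left(1 + 4 + 4 + 2 \sqrt{1} + 2 \sqrt{1}\right) 494 = - 13 \left(1 + 4 + 4 + 2 \cdot 1 + 2 \cdot 1\right) 494 = - 13 \left(1 + 4 + 4 + 2 + 2\right) 494 = \left(-13\right) 13 \cdot 494 = \left(-169\right) 494 = -83486$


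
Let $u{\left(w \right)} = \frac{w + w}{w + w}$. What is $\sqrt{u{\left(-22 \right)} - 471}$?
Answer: $i \sqrt{470} \approx 21.679 i$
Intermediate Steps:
$u{\left(w \right)} = 1$ ($u{\left(w \right)} = \frac{2 w}{2 w} = 2 w \frac{1}{2 w} = 1$)
$\sqrt{u{\left(-22 \right)} - 471} = \sqrt{1 - 471} = \sqrt{-470} = i \sqrt{470}$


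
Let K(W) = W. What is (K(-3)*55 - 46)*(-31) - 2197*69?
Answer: -145052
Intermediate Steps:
(K(-3)*55 - 46)*(-31) - 2197*69 = (-3*55 - 46)*(-31) - 2197*69 = (-165 - 46)*(-31) - 151593 = -211*(-31) - 151593 = 6541 - 151593 = -145052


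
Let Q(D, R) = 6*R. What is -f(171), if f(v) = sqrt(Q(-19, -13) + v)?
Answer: -sqrt(93) ≈ -9.6436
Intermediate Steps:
f(v) = sqrt(-78 + v) (f(v) = sqrt(6*(-13) + v) = sqrt(-78 + v))
-f(171) = -sqrt(-78 + 171) = -sqrt(93)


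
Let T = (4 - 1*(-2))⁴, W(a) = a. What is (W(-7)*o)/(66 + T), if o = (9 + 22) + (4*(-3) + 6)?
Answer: -175/1362 ≈ -0.12849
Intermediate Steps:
T = 1296 (T = (4 + 2)⁴ = 6⁴ = 1296)
o = 25 (o = 31 + (-12 + 6) = 31 - 6 = 25)
(W(-7)*o)/(66 + T) = (-7*25)/(66 + 1296) = -175/1362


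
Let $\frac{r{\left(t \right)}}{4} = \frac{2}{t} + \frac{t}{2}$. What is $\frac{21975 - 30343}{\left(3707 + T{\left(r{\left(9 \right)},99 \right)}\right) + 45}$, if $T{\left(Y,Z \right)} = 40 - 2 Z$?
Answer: $- \frac{4184}{1797} \approx -2.3283$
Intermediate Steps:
$r{\left(t \right)} = 2 t + \frac{8}{t}$ ($r{\left(t \right)} = 4 \left(\frac{2}{t} + \frac{t}{2}\right) = 4 \left(\frac{t}{2} + \frac{2}{t}\right) = 2 t + \frac{8}{t}$)
$\frac{21975 - 30343}{\left(3707 + T{\left(r{\left(9 \right)},99 \right)}\right) + 45} = \frac{21975 - 30343}{\left(3707 + \left(40 - 198\right)\right) + 45} = - \frac{8368}{\left(3707 + \left(40 - 198\right)\right) + 45} = - \frac{8368}{\left(3707 - 158\right) + 45} = - \frac{8368}{3549 + 45} = - \frac{8368}{3594} = \left(-8368\right) \frac{1}{3594} = - \frac{4184}{1797}$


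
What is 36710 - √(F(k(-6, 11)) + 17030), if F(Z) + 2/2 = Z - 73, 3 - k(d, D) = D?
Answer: 36710 - 2*√4237 ≈ 36580.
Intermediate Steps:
k(d, D) = 3 - D
F(Z) = -74 + Z (F(Z) = -1 + (Z - 73) = -1 + (-73 + Z) = -74 + Z)
36710 - √(F(k(-6, 11)) + 17030) = 36710 - √((-74 + (3 - 1*11)) + 17030) = 36710 - √((-74 + (3 - 11)) + 17030) = 36710 - √((-74 - 8) + 17030) = 36710 - √(-82 + 17030) = 36710 - √16948 = 36710 - 2*√4237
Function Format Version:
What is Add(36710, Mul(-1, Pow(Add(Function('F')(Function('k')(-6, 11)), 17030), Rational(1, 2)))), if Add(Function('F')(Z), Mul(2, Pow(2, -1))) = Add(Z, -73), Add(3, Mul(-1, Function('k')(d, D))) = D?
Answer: Add(36710, Mul(-2, Pow(4237, Rational(1, 2)))) ≈ 36580.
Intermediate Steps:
Function('k')(d, D) = Add(3, Mul(-1, D))
Function('F')(Z) = Add(-74, Z) (Function('F')(Z) = Add(-1, Add(Z, -73)) = Add(-1, Add(-73, Z)) = Add(-74, Z))
Add(36710, Mul(-1, Pow(Add(Function('F')(Function('k')(-6, 11)), 17030), Rational(1, 2)))) = Add(36710, Mul(-1, Pow(Add(Add(-74, Add(3, Mul(-1, 11))), 17030), Rational(1, 2)))) = Add(36710, Mul(-1, Pow(Add(Add(-74, Add(3, -11)), 17030), Rational(1, 2)))) = Add(36710, Mul(-1, Pow(Add(Add(-74, -8), 17030), Rational(1, 2)))) = Add(36710, Mul(-1, Pow(Add(-82, 17030), Rational(1, 2)))) = Add(36710, Mul(-1, Pow(16948, Rational(1, 2)))) = Add(36710, Mul(-1, Mul(2, Pow(4237, Rational(1, 2))))) = Add(36710, Mul(-2, Pow(4237, Rational(1, 2))))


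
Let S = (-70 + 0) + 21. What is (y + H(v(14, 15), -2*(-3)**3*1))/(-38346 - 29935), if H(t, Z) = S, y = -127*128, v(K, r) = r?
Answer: 16305/68281 ≈ 0.23879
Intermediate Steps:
y = -16256
S = -49 (S = -70 + 21 = -49)
H(t, Z) = -49
(y + H(v(14, 15), -2*(-3)**3*1))/(-38346 - 29935) = (-16256 - 49)/(-38346 - 29935) = -16305/(-68281) = -16305*(-1/68281) = 16305/68281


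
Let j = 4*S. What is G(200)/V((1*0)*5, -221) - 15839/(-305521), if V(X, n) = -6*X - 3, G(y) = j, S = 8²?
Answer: -78165859/916563 ≈ -85.281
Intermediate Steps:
S = 64
j = 256 (j = 4*64 = 256)
G(y) = 256
V(X, n) = -3 - 6*X
G(200)/V((1*0)*5, -221) - 15839/(-305521) = 256/(-3 - 6*1*0*5) - 15839/(-305521) = 256/(-3 - 0*5) - 15839*(-1/305521) = 256/(-3 - 6*0) + 15839/305521 = 256/(-3 + 0) + 15839/305521 = 256/(-3) + 15839/305521 = 256*(-⅓) + 15839/305521 = -256/3 + 15839/305521 = -78165859/916563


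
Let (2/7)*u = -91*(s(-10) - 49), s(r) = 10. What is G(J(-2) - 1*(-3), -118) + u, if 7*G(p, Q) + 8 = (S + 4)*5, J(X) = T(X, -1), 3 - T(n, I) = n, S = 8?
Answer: 174005/14 ≈ 12429.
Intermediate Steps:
T(n, I) = 3 - n
J(X) = 3 - X
G(p, Q) = 52/7 (G(p, Q) = -8/7 + ((8 + 4)*5)/7 = -8/7 + (12*5)/7 = -8/7 + (1/7)*60 = -8/7 + 60/7 = 52/7)
u = 24843/2 (u = 7*(-91*(10 - 49))/2 = 7*(-91*(-39))/2 = (7/2)*3549 = 24843/2 ≈ 12422.)
G(J(-2) - 1*(-3), -118) + u = 52/7 + 24843/2 = 174005/14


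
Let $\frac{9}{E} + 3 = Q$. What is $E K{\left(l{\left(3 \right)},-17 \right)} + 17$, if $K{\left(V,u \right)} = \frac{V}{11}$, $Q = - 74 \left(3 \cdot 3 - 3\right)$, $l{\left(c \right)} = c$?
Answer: $\frac{27854}{1639} \approx 16.995$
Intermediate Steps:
$Q = -444$ ($Q = - 74 \left(9 - 3\right) = \left(-74\right) 6 = -444$)
$K{\left(V,u \right)} = \frac{V}{11}$ ($K{\left(V,u \right)} = V \frac{1}{11} = \frac{V}{11}$)
$E = - \frac{3}{149}$ ($E = \frac{9}{-3 - 444} = \frac{9}{-447} = 9 \left(- \frac{1}{447}\right) = - \frac{3}{149} \approx -0.020134$)
$E K{\left(l{\left(3 \right)},-17 \right)} + 17 = - \frac{3 \cdot \frac{1}{11} \cdot 3}{149} + 17 = \left(- \frac{3}{149}\right) \frac{3}{11} + 17 = - \frac{9}{1639} + 17 = \frac{27854}{1639}$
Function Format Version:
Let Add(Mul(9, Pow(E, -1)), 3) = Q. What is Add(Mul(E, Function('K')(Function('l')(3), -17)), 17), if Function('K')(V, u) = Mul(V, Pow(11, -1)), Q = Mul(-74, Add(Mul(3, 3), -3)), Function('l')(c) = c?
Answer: Rational(27854, 1639) ≈ 16.995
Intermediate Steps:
Q = -444 (Q = Mul(-74, Add(9, -3)) = Mul(-74, 6) = -444)
Function('K')(V, u) = Mul(Rational(1, 11), V) (Function('K')(V, u) = Mul(V, Rational(1, 11)) = Mul(Rational(1, 11), V))
E = Rational(-3, 149) (E = Mul(9, Pow(Add(-3, -444), -1)) = Mul(9, Pow(-447, -1)) = Mul(9, Rational(-1, 447)) = Rational(-3, 149) ≈ -0.020134)
Add(Mul(E, Function('K')(Function('l')(3), -17)), 17) = Add(Mul(Rational(-3, 149), Mul(Rational(1, 11), 3)), 17) = Add(Mul(Rational(-3, 149), Rational(3, 11)), 17) = Add(Rational(-9, 1639), 17) = Rational(27854, 1639)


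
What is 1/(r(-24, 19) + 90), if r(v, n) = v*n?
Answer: -1/366 ≈ -0.0027322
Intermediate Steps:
r(v, n) = n*v
1/(r(-24, 19) + 90) = 1/(19*(-24) + 90) = 1/(-456 + 90) = 1/(-366) = -1/366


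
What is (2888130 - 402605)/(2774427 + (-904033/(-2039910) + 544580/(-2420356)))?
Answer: 3067950870173694750/3424550707889686717 ≈ 0.89587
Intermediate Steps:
(2888130 - 402605)/(2774427 + (-904033/(-2039910) + 544580/(-2420356))) = 2485525/(2774427 + (-904033*(-1/2039910) + 544580*(-1/2420356))) = 2485525/(2774427 + (904033/2039910 - 136145/605089)) = 2485525/(2774427 + 269296876987/1234327101990) = 2485525/(3424550707889686717/1234327101990) = 2485525*(1234327101990/3424550707889686717) = 3067950870173694750/3424550707889686717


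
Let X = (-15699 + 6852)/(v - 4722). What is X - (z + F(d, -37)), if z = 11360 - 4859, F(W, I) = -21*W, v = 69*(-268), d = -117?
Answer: -69314055/7738 ≈ -8957.6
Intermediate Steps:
v = -18492
X = 2949/7738 (X = (-15699 + 6852)/(-18492 - 4722) = -8847/(-23214) = -8847*(-1/23214) = 2949/7738 ≈ 0.38111)
z = 6501
X - (z + F(d, -37)) = 2949/7738 - (6501 - 21*(-117)) = 2949/7738 - (6501 + 2457) = 2949/7738 - 1*8958 = 2949/7738 - 8958 = -69314055/7738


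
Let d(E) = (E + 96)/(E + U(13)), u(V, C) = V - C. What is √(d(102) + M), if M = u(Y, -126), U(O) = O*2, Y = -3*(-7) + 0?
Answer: √9507/8 ≈ 12.188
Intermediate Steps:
Y = 21 (Y = 21 + 0 = 21)
U(O) = 2*O
M = 147 (M = 21 - 1*(-126) = 21 + 126 = 147)
d(E) = (96 + E)/(26 + E) (d(E) = (E + 96)/(E + 2*13) = (96 + E)/(E + 26) = (96 + E)/(26 + E))
√(d(102) + M) = √((96 + 102)/(26 + 102) + 147) = √(198/128 + 147) = √((1/128)*198 + 147) = √(99/64 + 147) = √(9507/64) = √9507/8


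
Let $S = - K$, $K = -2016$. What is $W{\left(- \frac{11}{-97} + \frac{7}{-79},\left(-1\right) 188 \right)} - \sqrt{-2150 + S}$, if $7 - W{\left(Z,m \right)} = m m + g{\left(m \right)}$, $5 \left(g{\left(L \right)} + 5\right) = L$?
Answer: $- \frac{176472}{5} - i \sqrt{134} \approx -35294.0 - 11.576 i$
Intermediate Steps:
$g{\left(L \right)} = -5 + \frac{L}{5}$
$W{\left(Z,m \right)} = 12 - m^{2} - \frac{m}{5}$ ($W{\left(Z,m \right)} = 7 - \left(m m + \left(-5 + \frac{m}{5}\right)\right) = 7 - \left(m^{2} + \left(-5 + \frac{m}{5}\right)\right) = 7 - \left(-5 + m^{2} + \frac{m}{5}\right) = 12 - m^{2} - \frac{m}{5}$)
$S = 2016$ ($S = \left(-1\right) \left(-2016\right) = 2016$)
$W{\left(- \frac{11}{-97} + \frac{7}{-79},\left(-1\right) 188 \right)} - \sqrt{-2150 + S} = \left(12 - \left(\left(-1\right) 188\right)^{2} - \frac{\left(-1\right) 188}{5}\right) - \sqrt{-2150 + 2016} = \left(12 - \left(-188\right)^{2} - - \frac{188}{5}\right) - \sqrt{-134} = \left(12 - 35344 + \frac{188}{5}\right) - i \sqrt{134} = - \frac{176472}{5} - i \sqrt{134}$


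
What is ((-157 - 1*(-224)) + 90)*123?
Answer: 19311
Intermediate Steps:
((-157 - 1*(-224)) + 90)*123 = ((-157 + 224) + 90)*123 = (67 + 90)*123 = 157*123 = 19311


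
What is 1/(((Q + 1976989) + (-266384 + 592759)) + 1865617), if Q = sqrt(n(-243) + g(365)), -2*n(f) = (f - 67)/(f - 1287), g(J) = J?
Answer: 1275708186/5318403188866807 - 3*sqrt(3796406)/5318403188866807 ≈ 2.3987e-7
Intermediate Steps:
n(f) = -(-67 + f)/(2*(-1287 + f)) (n(f) = -(f - 67)/(2*(f - 1287)) = -(-67 + f)/(2*(-1287 + f)))
Q = sqrt(3796406)/102 (Q = sqrt((67 - 1*(-243))/(2*(-1287 - 243)) + 365) = sqrt((1/2)*(67 + 243)/(-1530) + 365) = sqrt((1/2)*(-1/1530)*310 + 365) = sqrt(-31/306 + 365) = sqrt(111659/306) = sqrt(3796406)/102 ≈ 19.102)
1/(((Q + 1976989) + (-266384 + 592759)) + 1865617) = 1/(((sqrt(3796406)/102 + 1976989) + (-266384 + 592759)) + 1865617) = 1/(((1976989 + sqrt(3796406)/102) + 326375) + 1865617) = 1/((2303364 + sqrt(3796406)/102) + 1865617) = 1/(4168981 + sqrt(3796406)/102)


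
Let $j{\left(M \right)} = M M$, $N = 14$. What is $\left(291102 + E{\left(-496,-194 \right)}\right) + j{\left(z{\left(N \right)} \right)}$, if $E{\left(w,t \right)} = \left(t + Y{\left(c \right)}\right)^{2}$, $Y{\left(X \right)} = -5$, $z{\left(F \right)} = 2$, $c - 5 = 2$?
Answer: $330707$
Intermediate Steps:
$c = 7$ ($c = 5 + 2 = 7$)
$j{\left(M \right)} = M^{2}$
$E{\left(w,t \right)} = \left(-5 + t\right)^{2}$ ($E{\left(w,t \right)} = \left(t - 5\right)^{2} = \left(-5 + t\right)^{2}$)
$\left(291102 + E{\left(-496,-194 \right)}\right) + j{\left(z{\left(N \right)} \right)} = \left(291102 + \left(-5 - 194\right)^{2}\right) + 2^{2} = \left(291102 + \left(-199\right)^{2}\right) + 4 = \left(291102 + 39601\right) + 4 = 330703 + 4 = 330707$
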